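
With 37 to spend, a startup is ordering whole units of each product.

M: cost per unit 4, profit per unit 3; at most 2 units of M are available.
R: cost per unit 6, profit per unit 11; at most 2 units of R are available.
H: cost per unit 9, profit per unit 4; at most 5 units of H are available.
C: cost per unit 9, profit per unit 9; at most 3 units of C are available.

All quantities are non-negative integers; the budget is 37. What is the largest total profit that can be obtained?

43

Take 1×M, 2×R, and 2×C: cost 34 ≤ 37, profit 1·3 + 2·11 + 2·9 = 43.
R has the best ratio (11/6) and is taken to its limit of 2; remaining capacity is filled optimally with the others.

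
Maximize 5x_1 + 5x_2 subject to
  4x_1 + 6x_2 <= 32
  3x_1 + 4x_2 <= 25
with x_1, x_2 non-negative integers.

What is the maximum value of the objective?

40

(x_1,x_2)=(8,0) is feasible, giving 40.
(x_1,x_2)=(7,0) is feasible, giving 35.
Maximum is 40 at (x_1,x_2)=(8,0).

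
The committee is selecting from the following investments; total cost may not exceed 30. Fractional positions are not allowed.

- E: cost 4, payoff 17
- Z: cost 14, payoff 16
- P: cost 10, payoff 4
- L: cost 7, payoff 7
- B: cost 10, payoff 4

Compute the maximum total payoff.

40

Allowing fractional choices, the relaxed optimum would be about 42.0, but investments are indivisible.
E + Z + B: cost 4 + 14 + 10 = 28 ≤ 30, payoff 17 + 16 + 4 = 37.
E + Z + L: cost 4 + 14 + 7 = 25 ≤ 30, payoff 17 + 16 + 7 = 40.
E + Z + P: cost 4 + 14 + 10 = 28 ≤ 30, payoff 17 + 16 + 4 = 37.
Best is E, Z, and L with total payoff 40.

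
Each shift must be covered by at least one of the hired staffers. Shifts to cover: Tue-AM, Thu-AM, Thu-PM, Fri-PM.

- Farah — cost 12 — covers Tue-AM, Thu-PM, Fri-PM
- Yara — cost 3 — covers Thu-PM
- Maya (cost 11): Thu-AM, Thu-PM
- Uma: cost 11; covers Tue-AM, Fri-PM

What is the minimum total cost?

22

This is an integer covering problem.
Choose Maya and Uma: together they cover Tue-AM, Thu-AM, Thu-PM, Fri-PM — every shift.
Total cost: 11 + 11 = 22.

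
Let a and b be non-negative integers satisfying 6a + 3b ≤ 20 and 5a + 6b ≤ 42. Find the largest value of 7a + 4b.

24

(a,b)=(0,6): 6·0+3·6=18≤20, 5·0+6·6=36≤42, objective 24.
(a,b)=(0,5): 6·0+3·5=15≤20, 5·0+6·5=30≤42, objective 20.
No feasible integer point exceeds 24.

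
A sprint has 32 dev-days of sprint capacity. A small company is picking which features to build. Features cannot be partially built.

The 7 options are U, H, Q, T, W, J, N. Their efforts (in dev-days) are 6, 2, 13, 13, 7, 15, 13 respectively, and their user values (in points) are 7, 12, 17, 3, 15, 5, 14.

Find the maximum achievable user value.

51

U + H + W + N: effort 6 + 2 + 7 + 13 = 28 ≤ 32, user value 7 + 12 + 15 + 14 = 48.
U + H + Q + W: effort 6 + 2 + 13 + 7 = 28 ≤ 32, user value 7 + 12 + 17 + 15 = 51.
Best is U, H, Q, and W with total user value 51.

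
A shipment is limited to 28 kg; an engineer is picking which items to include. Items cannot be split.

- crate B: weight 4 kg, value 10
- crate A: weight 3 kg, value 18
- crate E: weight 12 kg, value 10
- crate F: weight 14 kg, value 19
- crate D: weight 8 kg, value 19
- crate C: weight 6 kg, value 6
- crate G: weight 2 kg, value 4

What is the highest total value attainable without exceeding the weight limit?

Allowing fractional choices, the relaxed optimum would be about 65.9, but items are indivisible.
crate B + crate A + crate D + crate C + crate G: weight 4 + 3 + 8 + 6 + 2 = 23 ≤ 28, value 10 + 18 + 19 + 6 + 4 = 57.
crate B + crate A + crate E + crate D: weight 4 + 3 + 12 + 8 = 27 ≤ 28, value 10 + 18 + 10 + 19 = 57.
crate A + crate F + crate D + crate G: weight 3 + 14 + 8 + 2 = 27 ≤ 28, value 18 + 19 + 19 + 4 = 60.
Best is crate A, crate F, crate D, and crate G with total value 60.

60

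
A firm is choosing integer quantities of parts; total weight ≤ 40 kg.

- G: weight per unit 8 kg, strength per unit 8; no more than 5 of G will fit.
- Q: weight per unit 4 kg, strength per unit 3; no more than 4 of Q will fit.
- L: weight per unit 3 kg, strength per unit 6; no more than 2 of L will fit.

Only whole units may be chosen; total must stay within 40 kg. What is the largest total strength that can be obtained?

44

This is a bounded integer knapsack.
4×G and 2×L: weight 38 ≤ 40, strength 4·8 + 2·6 = 44.
3×G, 2×Q, and 2×L: weight 38 ≤ 40, strength 3·8 + 2·3 + 2·6 = 42.
Best is 44.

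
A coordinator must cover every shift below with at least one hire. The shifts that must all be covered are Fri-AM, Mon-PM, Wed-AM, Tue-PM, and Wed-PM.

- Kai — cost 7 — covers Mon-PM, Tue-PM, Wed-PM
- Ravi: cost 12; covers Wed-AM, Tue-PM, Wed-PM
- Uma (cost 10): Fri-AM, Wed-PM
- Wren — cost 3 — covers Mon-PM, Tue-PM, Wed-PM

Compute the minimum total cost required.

Choose Ravi, Uma, and Wren: together they cover Fri-AM, Mon-PM, Wed-AM, Tue-PM, Wed-PM — every shift.
Total cost: 12 + 10 + 3 = 25.
No cover costs less than 25.

25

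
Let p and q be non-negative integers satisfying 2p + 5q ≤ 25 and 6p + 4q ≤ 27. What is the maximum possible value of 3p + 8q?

(p,q)=(0,5): 2·0+5·5=25≤25, 6·0+4·5=20≤27, objective 40.
(p,q)=(1,4): 2·1+5·4=22≤25, 6·1+4·4=22≤27, objective 35.
(p,q)=(0,4): 2·0+5·4=20≤25, 6·0+4·4=16≤27, objective 32.
The best lattice point is (0,5), giving 40.

40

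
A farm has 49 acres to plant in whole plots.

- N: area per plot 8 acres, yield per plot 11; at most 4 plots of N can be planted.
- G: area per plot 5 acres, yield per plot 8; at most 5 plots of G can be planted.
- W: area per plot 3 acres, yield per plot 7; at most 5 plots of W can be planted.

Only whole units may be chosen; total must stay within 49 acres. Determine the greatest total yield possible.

86

Take 1×N, 5×G, and 5×W: area 48 ≤ 49, yield 1·11 + 5·8 + 5·7 = 86.
W has the best ratio (7/3) and is taken to its limit of 5; remaining capacity is filled optimally with the others.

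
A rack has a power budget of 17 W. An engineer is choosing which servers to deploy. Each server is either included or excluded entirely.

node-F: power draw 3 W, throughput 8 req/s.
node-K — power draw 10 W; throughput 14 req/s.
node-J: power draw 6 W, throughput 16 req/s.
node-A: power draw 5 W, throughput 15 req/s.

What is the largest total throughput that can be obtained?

39

Allowing fractional choices, the relaxed optimum would be about 43.2, but servers are indivisible.
node-F + node-J + node-A: power draw 3 + 6 + 5 = 14 ≤ 17, throughput 8 + 16 + 15 = 39.
node-K + node-J: power draw 10 + 6 = 16 ≤ 17, throughput 14 + 16 = 30.
node-J + node-A: power draw 6 + 5 = 11 ≤ 17, throughput 16 + 15 = 31.
Best is node-F, node-J, and node-A with total throughput 39.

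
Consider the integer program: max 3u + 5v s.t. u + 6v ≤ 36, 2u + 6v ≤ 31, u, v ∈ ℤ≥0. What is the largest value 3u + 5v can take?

45

Relaxing integrality, the LP optimum is 46.50 at (u,v) = (15.5, 0), which is not an integer point.
(u,v)=(15,0): 1·15+6·0=15≤36, 2·15+6·0=30≤31, objective 45.
(u,v)=(14,0): 1·14+6·0=14≤36, 2·14+6·0=28≤31, objective 42.
No feasible integer point exceeds 45.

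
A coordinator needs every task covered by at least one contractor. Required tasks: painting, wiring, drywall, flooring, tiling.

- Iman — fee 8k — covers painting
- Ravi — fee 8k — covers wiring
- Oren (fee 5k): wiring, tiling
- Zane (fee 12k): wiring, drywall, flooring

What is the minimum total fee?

Choose Iman, Oren, and Zane: together they cover painting, wiring, drywall, flooring, tiling — every task.
Total fee: 8 + 5 + 12 = 25.
No cover costs less than 25.

25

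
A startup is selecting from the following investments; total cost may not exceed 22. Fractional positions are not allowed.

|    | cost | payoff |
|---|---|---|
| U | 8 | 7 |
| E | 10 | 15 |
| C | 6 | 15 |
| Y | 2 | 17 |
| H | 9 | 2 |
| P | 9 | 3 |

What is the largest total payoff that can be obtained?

47

Take E, C, and Y: cost 10 + 6 + 2 = 18 ≤ 22, payoff 15 + 15 + 17 = 47.
No other feasible combination does better.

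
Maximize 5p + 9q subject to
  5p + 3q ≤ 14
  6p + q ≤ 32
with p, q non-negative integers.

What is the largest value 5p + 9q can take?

36

(p,q)=(0,4) is feasible, giving 36.
(p,q)=(1,3) is feasible, giving 32.
The best lattice point is (0,4), giving 36.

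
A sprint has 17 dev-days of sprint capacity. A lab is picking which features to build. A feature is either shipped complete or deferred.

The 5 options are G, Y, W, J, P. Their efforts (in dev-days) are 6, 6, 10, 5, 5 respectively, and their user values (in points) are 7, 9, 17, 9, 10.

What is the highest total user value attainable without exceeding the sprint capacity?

28

Take Y, J, and P: effort 6 + 5 + 5 = 16 ≤ 17, user value 9 + 9 + 10 = 28.
No other feasible combination does better.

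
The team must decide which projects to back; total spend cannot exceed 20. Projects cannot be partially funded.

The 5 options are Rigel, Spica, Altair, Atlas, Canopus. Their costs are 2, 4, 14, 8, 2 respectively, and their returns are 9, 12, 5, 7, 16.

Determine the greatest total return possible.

This is an integer program with binary decision variables.
Allowing fractional choices, the relaxed optimum would be about 45.4, but projects are indivisible.
Rigel + Spica + Canopus: cost 2 + 4 + 2 = 8 ≤ 20, return 9 + 12 + 16 = 37.
Rigel + Spica + Atlas + Canopus: cost 2 + 4 + 8 + 2 = 16 ≤ 20, return 9 + 12 + 7 + 16 = 44.
Spica + Atlas + Canopus: cost 4 + 8 + 2 = 14 ≤ 20, return 12 + 7 + 16 = 35.
Best is Rigel, Spica, Atlas, and Canopus with total return 44.

44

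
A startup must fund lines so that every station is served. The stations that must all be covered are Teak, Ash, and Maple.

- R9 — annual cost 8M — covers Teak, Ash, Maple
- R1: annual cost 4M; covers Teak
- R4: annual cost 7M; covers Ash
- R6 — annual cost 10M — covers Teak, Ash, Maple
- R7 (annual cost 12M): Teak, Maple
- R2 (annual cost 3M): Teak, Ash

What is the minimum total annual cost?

This is a weighted set-cover instance.
R9 alone covers Teak, Ash, Maple — every station.
Total annual cost: 8.

8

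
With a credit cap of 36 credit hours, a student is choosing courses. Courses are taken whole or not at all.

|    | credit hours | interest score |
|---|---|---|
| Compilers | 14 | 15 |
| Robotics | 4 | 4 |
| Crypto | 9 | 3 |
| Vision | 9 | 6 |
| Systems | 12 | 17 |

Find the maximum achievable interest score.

38

This is a 0-1 knapsack instance.
Take Compilers, Vision, and Systems: credit hours 14 + 9 + 12 = 35 ≤ 36, interest score 15 + 6 + 17 = 38.
No other feasible combination does better.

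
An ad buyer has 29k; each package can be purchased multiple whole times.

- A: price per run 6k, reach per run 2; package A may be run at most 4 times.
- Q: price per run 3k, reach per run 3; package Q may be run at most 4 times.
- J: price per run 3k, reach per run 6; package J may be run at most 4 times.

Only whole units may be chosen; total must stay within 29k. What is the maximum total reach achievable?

36

This is a bounded integer knapsack.
1×A, 3×Q, and 4×J: price 27 ≤ 29, reach 1·2 + 3·3 + 4·6 = 35.
4×Q and 4×J: price 24 ≤ 29, reach 4·3 + 4·6 = 36.
Best is 36.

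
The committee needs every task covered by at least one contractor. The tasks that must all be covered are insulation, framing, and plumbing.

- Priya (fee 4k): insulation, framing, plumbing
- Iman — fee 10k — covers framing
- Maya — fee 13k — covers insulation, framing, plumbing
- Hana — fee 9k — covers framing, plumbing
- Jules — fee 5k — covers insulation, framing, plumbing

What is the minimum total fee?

4

This is a weighted set-cover instance.
Priya alone covers insulation, framing, plumbing — every task.
Total fee: 4.
No cover costs less than 4.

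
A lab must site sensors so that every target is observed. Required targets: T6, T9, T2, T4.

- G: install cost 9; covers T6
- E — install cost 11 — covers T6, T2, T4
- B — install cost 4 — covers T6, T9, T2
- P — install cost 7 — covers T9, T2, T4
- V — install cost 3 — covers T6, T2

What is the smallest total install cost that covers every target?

10

The greedy cost-per-new-target heuristic would pick B and P for 11, but a cheaper cover exists.
Choose P and V: together they cover T6, T9, T2, T4 — every target.
Total install cost: 7 + 3 = 10.
No cover costs less than 10.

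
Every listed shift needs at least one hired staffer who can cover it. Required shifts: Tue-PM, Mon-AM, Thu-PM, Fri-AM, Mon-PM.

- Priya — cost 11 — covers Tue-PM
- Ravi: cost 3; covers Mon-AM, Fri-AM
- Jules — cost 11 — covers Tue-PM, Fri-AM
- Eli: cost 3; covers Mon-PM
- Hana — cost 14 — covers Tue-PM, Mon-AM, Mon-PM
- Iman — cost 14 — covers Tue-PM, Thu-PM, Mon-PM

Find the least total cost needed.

17

The greedy cost-per-new-shift heuristic would pick Ravi, Eli, and Iman for 20, but a cheaper cover exists.
Choose Ravi and Iman: together they cover Tue-PM, Mon-AM, Thu-PM, Fri-AM, Mon-PM — every shift.
Total cost: 3 + 14 = 17.
No cover costs less than 17.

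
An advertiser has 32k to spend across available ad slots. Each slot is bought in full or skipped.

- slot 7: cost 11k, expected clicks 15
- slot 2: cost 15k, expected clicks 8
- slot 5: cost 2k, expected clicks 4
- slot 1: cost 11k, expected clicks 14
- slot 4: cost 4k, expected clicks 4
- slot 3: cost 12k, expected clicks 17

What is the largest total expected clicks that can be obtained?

40

slot 7 + slot 5 + slot 1 + slot 4: cost 11 + 2 + 11 + 4 = 28 ≤ 32, expected clicks 15 + 4 + 14 + 4 = 37.
slot 5 + slot 1 + slot 4 + slot 3: cost 2 + 11 + 4 + 12 = 29 ≤ 32, expected clicks 4 + 14 + 4 + 17 = 39.
slot 7 + slot 5 + slot 4 + slot 3: cost 11 + 2 + 4 + 12 = 29 ≤ 32, expected clicks 15 + 4 + 4 + 17 = 40.
Best is slot 7, slot 5, slot 4, and slot 3 with total expected clicks 40.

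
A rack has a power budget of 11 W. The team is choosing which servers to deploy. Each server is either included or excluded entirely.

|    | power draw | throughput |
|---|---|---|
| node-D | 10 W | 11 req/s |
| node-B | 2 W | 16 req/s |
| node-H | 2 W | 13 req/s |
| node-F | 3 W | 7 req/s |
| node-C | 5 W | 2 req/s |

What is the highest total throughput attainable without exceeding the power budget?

36

This is a 0-1 knapsack instance.
Take node-B, node-H, and node-F: power draw 2 + 2 + 3 = 7 ≤ 11, throughput 16 + 13 + 7 = 36.
No other feasible combination does better.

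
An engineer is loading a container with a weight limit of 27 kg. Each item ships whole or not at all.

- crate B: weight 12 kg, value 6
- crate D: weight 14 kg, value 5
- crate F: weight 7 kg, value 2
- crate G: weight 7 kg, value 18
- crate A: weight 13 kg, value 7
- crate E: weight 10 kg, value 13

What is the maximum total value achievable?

33

crate G + crate E: weight 7 + 10 = 17 ≤ 27, value 18 + 13 = 31.
crate F + crate G + crate E: weight 7 + 7 + 10 = 24 ≤ 27, value 2 + 18 + 13 = 33.
crate F + crate G + crate A: weight 7 + 7 + 13 = 27 ≤ 27, value 2 + 18 + 7 = 27.
Best is crate F, crate G, and crate E with total value 33.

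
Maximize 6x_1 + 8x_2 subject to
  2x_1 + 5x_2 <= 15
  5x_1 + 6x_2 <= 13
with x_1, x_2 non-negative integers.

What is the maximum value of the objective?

(x_1,x_2)=(0,2): 2·0+5·2=10≤15, 5·0+6·2=12≤13, objective 16.
(x_1,x_2)=(1,1): 2·1+5·1=7≤15, 5·1+6·1=11≤13, objective 14.
(x_1,x_2)=(0,1): 2·0+5·1=5≤15, 5·0+6·1=6≤13, objective 8.
No feasible integer point exceeds 16.

16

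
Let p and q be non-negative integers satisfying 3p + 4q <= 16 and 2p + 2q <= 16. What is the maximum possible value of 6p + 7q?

31

(p,q)=(4,1) is feasible, giving 31.
(p,q)=(5,0) is feasible, giving 30.
The best lattice point is (4,1), giving 31.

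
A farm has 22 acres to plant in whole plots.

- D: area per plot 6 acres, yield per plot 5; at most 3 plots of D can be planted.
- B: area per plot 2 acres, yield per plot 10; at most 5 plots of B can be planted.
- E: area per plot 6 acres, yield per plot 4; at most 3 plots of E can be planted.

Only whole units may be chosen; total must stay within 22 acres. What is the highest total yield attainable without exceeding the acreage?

This is a bounded integer knapsack.
Take 2×D and 5×B: area 22 ≤ 22, yield 2·5 + 5·10 = 60.
B has the best ratio (10/2) and is taken to its limit of 5; remaining capacity is filled optimally with the others.

60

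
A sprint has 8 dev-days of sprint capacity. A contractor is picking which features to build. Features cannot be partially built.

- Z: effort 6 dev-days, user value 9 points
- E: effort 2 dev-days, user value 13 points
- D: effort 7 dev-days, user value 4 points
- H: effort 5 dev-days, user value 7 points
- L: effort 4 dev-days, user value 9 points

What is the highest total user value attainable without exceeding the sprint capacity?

22

This is a 0-1 knapsack instance.
Z + E: effort 6 + 2 = 8 ≤ 8, user value 9 + 13 = 22.
E + L: effort 2 + 4 = 6 ≤ 8, user value 13 + 9 = 22.
The maximum user value is 22; one optimal choice is E and L.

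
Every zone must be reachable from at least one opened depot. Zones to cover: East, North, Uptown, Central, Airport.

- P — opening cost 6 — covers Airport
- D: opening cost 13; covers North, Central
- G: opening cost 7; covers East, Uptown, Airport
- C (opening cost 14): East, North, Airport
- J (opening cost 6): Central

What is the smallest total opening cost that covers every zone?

This is a weighted set-cover instance.
Choose D and G: together they cover East, North, Uptown, Central, Airport — every zone.
Total opening cost: 13 + 7 = 20.

20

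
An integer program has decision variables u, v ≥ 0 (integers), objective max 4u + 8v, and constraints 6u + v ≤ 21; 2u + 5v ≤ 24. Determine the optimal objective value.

(u,v)=(2,4): 6·2+1·4=16≤21, 2·2+5·4=24≤24, objective 40.
(u,v)=(1,4): 6·1+1·4=10≤21, 2·1+5·4=22≤24, objective 36.
No feasible integer point exceeds 40.

40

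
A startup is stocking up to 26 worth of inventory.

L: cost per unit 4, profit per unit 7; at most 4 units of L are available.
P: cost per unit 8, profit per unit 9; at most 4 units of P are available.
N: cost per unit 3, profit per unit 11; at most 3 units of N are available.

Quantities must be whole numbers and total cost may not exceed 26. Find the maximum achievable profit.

This is a bounded integer knapsack.
N has the best ratio (11/3); taking only N gives at most 3×11 = 33 (stopped by the supply cap of 3).
Mixing does better — 4×L and 3×N: cost 25 ≤ 26, profit 4·7 + 3·11 = 61.

61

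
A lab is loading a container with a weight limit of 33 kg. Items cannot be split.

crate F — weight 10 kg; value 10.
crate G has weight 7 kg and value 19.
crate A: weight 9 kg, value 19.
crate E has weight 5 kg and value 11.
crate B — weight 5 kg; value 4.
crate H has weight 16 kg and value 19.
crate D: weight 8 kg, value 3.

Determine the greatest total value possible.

59

This is an integer program with binary decision variables.
Take crate F, crate G, crate A, and crate E: weight 10 + 7 + 9 + 5 = 31 ≤ 33, value 10 + 19 + 19 + 11 = 59.
No other feasible combination does better.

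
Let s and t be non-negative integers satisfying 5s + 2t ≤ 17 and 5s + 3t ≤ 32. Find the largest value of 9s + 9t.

The continuous relaxation peaks at (0, 8.5) with value 76.50; rounding to a feasible lattice point costs some objective.
(s,t)=(0,8) is feasible, giving 72.
(s,t)=(0,7) is feasible, giving 63.
Maximum is 72 at (s,t)=(0,8).

72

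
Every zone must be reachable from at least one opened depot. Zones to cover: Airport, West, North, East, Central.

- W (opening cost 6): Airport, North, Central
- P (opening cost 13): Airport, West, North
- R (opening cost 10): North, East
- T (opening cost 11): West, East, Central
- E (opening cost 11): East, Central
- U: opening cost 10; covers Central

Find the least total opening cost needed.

Choose W and T: together they cover Airport, West, North, East, Central — every zone.
Total opening cost: 6 + 11 = 17.
No cover costs less than 17.

17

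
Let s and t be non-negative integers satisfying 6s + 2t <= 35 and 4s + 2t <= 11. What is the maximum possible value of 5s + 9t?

Relaxing integrality, the LP optimum is 49.50 at (s,t) = (0, 5.5), which is not an integer point.
(s,t)=(0,5): 6·0+2·5=10≤35, 4·0+2·5=10≤11, objective 45.
(s,t)=(0,4): 6·0+2·4=8≤35, 4·0+2·4=8≤11, objective 36.
Maximum is 45 at (s,t)=(0,5).

45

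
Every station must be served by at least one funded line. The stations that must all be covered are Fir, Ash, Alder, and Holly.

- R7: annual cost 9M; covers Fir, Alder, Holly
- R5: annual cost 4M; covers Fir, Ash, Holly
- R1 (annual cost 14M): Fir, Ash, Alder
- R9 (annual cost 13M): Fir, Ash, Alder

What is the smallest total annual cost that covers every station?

Choose R7 and R5: together they cover Fir, Ash, Alder, Holly — every station.
Total annual cost: 9 + 4 = 13.
No cover costs less than 13.

13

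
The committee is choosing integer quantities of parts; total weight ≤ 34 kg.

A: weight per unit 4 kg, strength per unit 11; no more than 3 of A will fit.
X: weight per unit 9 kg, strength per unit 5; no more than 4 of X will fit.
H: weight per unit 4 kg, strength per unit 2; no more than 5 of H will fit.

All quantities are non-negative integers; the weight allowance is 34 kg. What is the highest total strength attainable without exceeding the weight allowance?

45

Take 3×A, 2×X, and 1×H: weight 34 ≤ 34, strength 3·11 + 2·5 + 1·2 = 45.
A has the best ratio (11/4) and is taken to its limit of 3; remaining capacity is filled optimally with the others.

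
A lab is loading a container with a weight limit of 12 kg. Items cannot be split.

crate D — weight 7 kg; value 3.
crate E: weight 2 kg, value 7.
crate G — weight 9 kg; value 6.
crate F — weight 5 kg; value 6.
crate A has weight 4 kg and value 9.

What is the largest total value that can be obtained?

22

crate E + crate F + crate A: weight 2 + 5 + 4 = 11 ≤ 12, value 7 + 6 + 9 = 22.
crate F + crate A: weight 5 + 4 = 9 ≤ 12, value 6 + 9 = 15.
crate E + crate A: weight 2 + 4 = 6 ≤ 12, value 7 + 9 = 16.
Best is crate E, crate F, and crate A with total value 22.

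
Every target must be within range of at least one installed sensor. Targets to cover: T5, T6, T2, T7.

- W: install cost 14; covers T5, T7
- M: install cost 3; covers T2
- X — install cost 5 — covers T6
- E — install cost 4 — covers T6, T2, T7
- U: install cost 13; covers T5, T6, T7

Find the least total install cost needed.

The greedy cost-per-new-target heuristic would pick E and U for 17, but a cheaper cover exists.
Choose M and U: together they cover T5, T6, T2, T7 — every target.
Total install cost: 3 + 13 = 16.
No cover costs less than 16.

16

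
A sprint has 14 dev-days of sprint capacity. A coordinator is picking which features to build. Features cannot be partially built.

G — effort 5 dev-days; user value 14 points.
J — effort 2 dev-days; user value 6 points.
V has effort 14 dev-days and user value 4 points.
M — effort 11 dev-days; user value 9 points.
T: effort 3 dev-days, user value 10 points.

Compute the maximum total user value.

30

This is a 0-1 knapsack instance.
Take G, J, and T: effort 5 + 2 + 3 = 10 ≤ 14, user value 14 + 6 + 10 = 30.
No other feasible combination does better.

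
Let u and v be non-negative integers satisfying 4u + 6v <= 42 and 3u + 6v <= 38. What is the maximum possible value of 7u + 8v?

71

Relaxing integrality, the LP optimum is 73.50 at (u,v) = (10.5, 0), which is not an integer point.
(u,v)=(9,1) is feasible, giving 71.
(u,v)=(10,0) is feasible, giving 70.
(u,v)=(8,1) is feasible, giving 64.
The best lattice point is (9,1), giving 71.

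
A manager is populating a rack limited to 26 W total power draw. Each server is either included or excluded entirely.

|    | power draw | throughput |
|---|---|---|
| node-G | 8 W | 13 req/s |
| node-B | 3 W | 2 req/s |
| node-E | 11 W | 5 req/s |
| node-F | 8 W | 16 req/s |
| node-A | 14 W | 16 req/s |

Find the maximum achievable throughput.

34

Treat it as a binary knapsack problem.
Allowing fractional choices, the relaxed optimum would be about 40.4, but servers are indivisible.
node-F + node-A: power draw 8 + 14 = 22 ≤ 26, throughput 16 + 16 = 32.
node-B + node-F + node-A: power draw 3 + 8 + 14 = 25 ≤ 26, throughput 2 + 16 + 16 = 34.
Best is node-B, node-F, and node-A with total throughput 34.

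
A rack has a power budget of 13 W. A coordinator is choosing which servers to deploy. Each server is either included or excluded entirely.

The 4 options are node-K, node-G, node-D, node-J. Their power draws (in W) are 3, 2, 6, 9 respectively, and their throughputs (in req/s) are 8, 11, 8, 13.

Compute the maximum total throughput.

This is a 0-1 knapsack instance.
Allowing fractional choices, the relaxed optimum would be about 30.6, but servers are indivisible.
node-K + node-G + node-D: power draw 3 + 2 + 6 = 11 ≤ 13, throughput 8 + 11 + 8 = 27.
node-G + node-J: power draw 2 + 9 = 11 ≤ 13, throughput 11 + 13 = 24.
node-K + node-J: power draw 3 + 9 = 12 ≤ 13, throughput 8 + 13 = 21.
Best is node-K, node-G, and node-D with total throughput 27.

27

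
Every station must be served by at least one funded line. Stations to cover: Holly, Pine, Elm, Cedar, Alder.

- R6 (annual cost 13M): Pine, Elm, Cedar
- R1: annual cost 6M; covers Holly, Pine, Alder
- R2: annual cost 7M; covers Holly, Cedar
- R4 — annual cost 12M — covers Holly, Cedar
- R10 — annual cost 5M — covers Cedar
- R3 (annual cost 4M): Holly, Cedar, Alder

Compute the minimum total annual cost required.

17

The greedy cost-per-new-station heuristic would pick R3, R1, and R6 for 23, but a cheaper cover exists.
Choose R6 and R3: together they cover Holly, Pine, Elm, Cedar, Alder — every station.
Total annual cost: 13 + 4 = 17.
No cover costs less than 17.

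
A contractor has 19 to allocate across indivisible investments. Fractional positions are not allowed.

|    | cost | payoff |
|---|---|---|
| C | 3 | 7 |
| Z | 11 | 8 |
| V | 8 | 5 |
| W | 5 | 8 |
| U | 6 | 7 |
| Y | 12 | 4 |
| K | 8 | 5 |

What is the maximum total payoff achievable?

C + Z + W: cost 3 + 11 + 5 = 19 ≤ 19, payoff 7 + 8 + 8 = 23.
C + V + W: cost 3 + 8 + 5 = 16 ≤ 19, payoff 7 + 5 + 8 = 20.
C + W + U: cost 3 + 5 + 6 = 14 ≤ 19, payoff 7 + 8 + 7 = 22.
Best is C, Z, and W with total payoff 23.

23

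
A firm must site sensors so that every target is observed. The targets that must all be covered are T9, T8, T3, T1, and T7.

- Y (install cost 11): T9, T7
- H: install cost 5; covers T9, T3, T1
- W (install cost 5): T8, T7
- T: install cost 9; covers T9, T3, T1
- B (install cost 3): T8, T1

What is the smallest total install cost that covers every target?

10

Choose H and W: together they cover T9, T8, T3, T1, T7 — every target.
Total install cost: 5 + 5 = 10.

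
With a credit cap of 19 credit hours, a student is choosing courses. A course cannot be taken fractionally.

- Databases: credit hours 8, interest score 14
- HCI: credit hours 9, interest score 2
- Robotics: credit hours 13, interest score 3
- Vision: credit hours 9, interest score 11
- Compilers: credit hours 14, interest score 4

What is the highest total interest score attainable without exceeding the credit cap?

25

Take Databases and Vision: credit hours 8 + 9 = 17 ≤ 19, interest score 14 + 11 = 25.
No other feasible combination does better.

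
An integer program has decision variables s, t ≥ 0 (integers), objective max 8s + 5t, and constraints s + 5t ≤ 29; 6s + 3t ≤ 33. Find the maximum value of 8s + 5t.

49

The continuous relaxation peaks at (2.89, 5.22) with value 49.22; rounding to a feasible lattice point costs some objective.
(s,t)=(3,5): 1·3+5·5=28≤29, 6·3+3·5=33≤33, objective 49.
(s,t)=(3,4): 1·3+5·4=23≤29, 6·3+3·4=30≤33, objective 44.
(s,t)=(2,5): 1·2+5·5=27≤29, 6·2+3·5=27≤33, objective 41.
The best lattice point is (3,5), giving 49.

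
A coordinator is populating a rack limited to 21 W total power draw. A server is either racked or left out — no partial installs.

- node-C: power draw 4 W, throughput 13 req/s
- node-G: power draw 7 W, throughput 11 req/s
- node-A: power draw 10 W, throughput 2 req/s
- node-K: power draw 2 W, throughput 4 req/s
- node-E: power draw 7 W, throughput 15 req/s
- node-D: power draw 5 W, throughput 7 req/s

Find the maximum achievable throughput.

43

Treat it as a binary knapsack problem.
node-C + node-G + node-K + node-E: power draw 4 + 7 + 2 + 7 = 20 ≤ 21, throughput 13 + 11 + 4 + 15 = 43.
node-C + node-G + node-E: power draw 4 + 7 + 7 = 18 ≤ 21, throughput 13 + 11 + 15 = 39.
node-C + node-K + node-E + node-D: power draw 4 + 2 + 7 + 5 = 18 ≤ 21, throughput 13 + 4 + 15 + 7 = 39.
Best is node-C, node-G, node-K, and node-E with total throughput 43.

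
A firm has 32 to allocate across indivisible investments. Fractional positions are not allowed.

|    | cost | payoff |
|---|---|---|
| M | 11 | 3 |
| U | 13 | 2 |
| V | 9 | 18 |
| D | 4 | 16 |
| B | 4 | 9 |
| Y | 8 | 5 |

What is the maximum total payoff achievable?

48

Allowing fractional choices, the relaxed optimum would be about 49.9, but investments are indivisible.
V + D + B + Y: cost 9 + 4 + 4 + 8 = 25 ≤ 32, payoff 18 + 16 + 9 + 5 = 48.
M + V + D + B: cost 11 + 9 + 4 + 4 = 28 ≤ 32, payoff 3 + 18 + 16 + 9 = 46.
Best is V, D, B, and Y with total payoff 48.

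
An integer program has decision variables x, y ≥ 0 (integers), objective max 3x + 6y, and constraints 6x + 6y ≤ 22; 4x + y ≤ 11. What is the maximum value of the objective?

18

(x,y)=(0,3) is feasible, giving 18.
(x,y)=(1,2) is feasible, giving 15.
No feasible integer point exceeds 18.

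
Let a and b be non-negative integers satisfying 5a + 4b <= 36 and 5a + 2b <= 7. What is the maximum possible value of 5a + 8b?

(a,b)=(0,3) is feasible, giving 24.
(a,b)=(0,2) is feasible, giving 16.
Maximum is 24 at (a,b)=(0,3).

24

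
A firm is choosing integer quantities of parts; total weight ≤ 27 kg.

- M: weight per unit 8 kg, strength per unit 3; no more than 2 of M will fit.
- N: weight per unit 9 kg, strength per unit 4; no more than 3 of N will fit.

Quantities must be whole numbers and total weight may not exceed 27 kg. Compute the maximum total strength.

Take 3×N: weight 27 ≤ 27, strength 3·4 = 12.
N has the best ratio (4/9) and is taken to its limit of 3; remaining capacity is filled optimally with the others.

12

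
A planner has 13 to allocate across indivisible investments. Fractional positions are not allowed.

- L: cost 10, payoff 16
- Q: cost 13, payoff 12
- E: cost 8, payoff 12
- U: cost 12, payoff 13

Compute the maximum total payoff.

L: cost 10 ≤ 13, payoff 16.
U: cost 12 ≤ 13, payoff 13.
Best is L with total payoff 16.

16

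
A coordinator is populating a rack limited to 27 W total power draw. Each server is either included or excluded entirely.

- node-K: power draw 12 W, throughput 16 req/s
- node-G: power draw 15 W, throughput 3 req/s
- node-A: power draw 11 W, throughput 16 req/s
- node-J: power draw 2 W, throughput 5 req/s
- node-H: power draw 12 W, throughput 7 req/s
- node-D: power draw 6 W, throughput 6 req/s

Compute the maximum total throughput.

37

Treat it as a binary knapsack problem.
node-K + node-A + node-J: power draw 12 + 11 + 2 = 25 ≤ 27, throughput 16 + 16 + 5 = 37.
node-K + node-A: power draw 12 + 11 = 23 ≤ 27, throughput 16 + 16 = 32.
Best is node-K, node-A, and node-J with total throughput 37.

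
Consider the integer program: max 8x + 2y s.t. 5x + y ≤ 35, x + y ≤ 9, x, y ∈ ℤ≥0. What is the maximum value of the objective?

56

(x,y)=(7,0): 5·7+1·0=35≤35, 1·7+1·0=7≤9, objective 56.
(x,y)=(6,3): 5·6+1·3=33≤35, 1·6+1·3=9≤9, objective 54.
Maximum is 56 at (x,y)=(7,0).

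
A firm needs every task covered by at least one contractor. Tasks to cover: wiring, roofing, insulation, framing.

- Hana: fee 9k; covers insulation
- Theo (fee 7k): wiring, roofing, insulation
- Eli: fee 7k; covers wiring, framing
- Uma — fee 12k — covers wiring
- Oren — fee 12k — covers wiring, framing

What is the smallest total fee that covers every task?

This is a weighted set-cover instance.
Choose Theo and Eli: together they cover wiring, roofing, insulation, framing — every task.
Total fee: 7 + 7 = 14.
No cover costs less than 14.

14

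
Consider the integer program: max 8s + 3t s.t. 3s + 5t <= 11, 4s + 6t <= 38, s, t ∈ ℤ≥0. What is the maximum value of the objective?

(s,t)=(3,0): 3·3+5·0=9≤11, 4·3+6·0=12≤38, objective 24.
(s,t)=(2,1): 3·2+5·1=11≤11, 4·2+6·1=14≤38, objective 19.
(s,t)=(2,0): 3·2+5·0=6≤11, 4·2+6·0=8≤38, objective 16.
No feasible integer point exceeds 24.

24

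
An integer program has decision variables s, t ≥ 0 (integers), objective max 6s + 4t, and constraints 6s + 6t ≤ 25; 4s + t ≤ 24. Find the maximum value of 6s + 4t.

24

(s,t)=(4,0) is feasible, giving 24.
(s,t)=(3,1) is feasible, giving 22.
(s,t)=(3,0) is feasible, giving 18.
No feasible integer point exceeds 24.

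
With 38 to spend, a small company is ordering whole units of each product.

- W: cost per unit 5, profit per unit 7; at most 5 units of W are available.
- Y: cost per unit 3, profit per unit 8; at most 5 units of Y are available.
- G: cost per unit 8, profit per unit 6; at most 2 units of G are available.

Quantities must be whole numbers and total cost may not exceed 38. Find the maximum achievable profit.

68

Take 4×W and 5×Y: cost 35 ≤ 38, profit 4·7 + 5·8 = 68.
Y has the best ratio (8/3) and is taken to its limit of 5; remaining capacity is filled optimally with the others.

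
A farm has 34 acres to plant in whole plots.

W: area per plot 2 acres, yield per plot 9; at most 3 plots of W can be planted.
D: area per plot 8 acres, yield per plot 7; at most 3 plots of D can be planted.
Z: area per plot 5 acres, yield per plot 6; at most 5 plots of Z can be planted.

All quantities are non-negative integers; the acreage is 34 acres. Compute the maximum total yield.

58

Take 3×W, 1×D, and 4×Z: area 34 ≤ 34, yield 3·9 + 1·7 + 4·6 = 58.
W has the best ratio (9/2) and is taken to its limit of 3; remaining capacity is filled optimally with the others.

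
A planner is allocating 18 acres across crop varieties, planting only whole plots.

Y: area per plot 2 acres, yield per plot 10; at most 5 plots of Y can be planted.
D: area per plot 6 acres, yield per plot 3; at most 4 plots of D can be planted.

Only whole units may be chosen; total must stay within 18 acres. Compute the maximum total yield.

Y has the best ratio (10/2); taking only Y gives at most 5×10 = 50 (stopped by the supply cap of 5).
Mixing does better — 5×Y and 1×D: area 16 ≤ 18, yield 5·10 + 1·3 = 53.

53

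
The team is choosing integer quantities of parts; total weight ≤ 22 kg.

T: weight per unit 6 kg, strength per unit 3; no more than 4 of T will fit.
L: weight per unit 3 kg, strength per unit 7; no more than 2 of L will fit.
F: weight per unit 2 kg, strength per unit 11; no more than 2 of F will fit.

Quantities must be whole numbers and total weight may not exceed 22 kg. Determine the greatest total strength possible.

42

F has the best ratio (11/2); taking only F gives at most 2×11 = 22 (stopped by the supply cap of 2).
Mixing does better — 2×T, 2×L, and 2×F: weight 22 ≤ 22, strength 2·3 + 2·7 + 2·11 = 42.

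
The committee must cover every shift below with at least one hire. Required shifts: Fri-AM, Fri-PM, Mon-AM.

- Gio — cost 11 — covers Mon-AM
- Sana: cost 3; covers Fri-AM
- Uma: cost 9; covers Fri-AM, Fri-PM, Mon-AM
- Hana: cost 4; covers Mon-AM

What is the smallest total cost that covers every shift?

9

Uma alone covers Fri-AM, Fri-PM, Mon-AM — every shift.
Total cost: 9.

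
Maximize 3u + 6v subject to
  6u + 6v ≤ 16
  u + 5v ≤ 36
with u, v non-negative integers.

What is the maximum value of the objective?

Relaxing integrality, the LP optimum is 16.00 at (u,v) = (0, 2.67), which is not an integer point.
(u,v)=(0,2): 6·0+6·2=12≤16, 1·0+5·2=10≤36, objective 12.
(u,v)=(1,1): 6·1+6·1=12≤16, 1·1+5·1=6≤36, objective 9.
(u,v)=(0,1): 6·0+6·1=6≤16, 1·0+5·1=5≤36, objective 6.
Maximum is 12 at (u,v)=(0,2).

12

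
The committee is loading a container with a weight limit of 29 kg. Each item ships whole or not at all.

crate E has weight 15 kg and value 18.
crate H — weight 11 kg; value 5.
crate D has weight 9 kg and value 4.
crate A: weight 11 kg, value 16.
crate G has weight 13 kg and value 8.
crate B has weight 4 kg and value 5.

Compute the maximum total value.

crate E + crate A: weight 15 + 11 = 26 ≤ 29, value 18 + 16 = 34.
crate A + crate G + crate B: weight 11 + 13 + 4 = 28 ≤ 29, value 16 + 8 + 5 = 29.
Best is crate E and crate A with total value 34.

34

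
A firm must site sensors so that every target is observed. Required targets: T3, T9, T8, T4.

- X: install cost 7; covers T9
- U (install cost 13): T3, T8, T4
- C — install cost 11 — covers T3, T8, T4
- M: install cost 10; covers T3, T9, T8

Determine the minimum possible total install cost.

The greedy cost-per-new-target heuristic would pick M and C for 21, but a cheaper cover exists.
Choose X and C: together they cover T3, T9, T8, T4 — every target.
Total install cost: 7 + 11 = 18.
No cover costs less than 18.

18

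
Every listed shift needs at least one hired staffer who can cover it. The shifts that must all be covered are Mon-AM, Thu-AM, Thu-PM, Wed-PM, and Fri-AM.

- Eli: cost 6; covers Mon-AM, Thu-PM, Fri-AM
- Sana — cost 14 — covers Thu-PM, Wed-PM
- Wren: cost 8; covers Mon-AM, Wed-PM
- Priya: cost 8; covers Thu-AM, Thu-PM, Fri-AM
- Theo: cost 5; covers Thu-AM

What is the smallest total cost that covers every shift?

16

The greedy cost-per-new-shift heuristic would pick Eli, Theo, and Wren for 19, but a cheaper cover exists.
Choose Wren and Priya: together they cover Mon-AM, Thu-AM, Thu-PM, Wed-PM, Fri-AM — every shift.
Total cost: 8 + 8 = 16.
No cover costs less than 16.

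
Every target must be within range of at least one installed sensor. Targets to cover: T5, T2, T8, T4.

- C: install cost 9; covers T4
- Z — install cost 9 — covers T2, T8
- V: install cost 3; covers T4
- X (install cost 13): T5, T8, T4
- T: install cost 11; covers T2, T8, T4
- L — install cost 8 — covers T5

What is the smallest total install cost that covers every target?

Choose T and L: together they cover T5, T2, T8, T4 — every target.
Total install cost: 11 + 8 = 19.

19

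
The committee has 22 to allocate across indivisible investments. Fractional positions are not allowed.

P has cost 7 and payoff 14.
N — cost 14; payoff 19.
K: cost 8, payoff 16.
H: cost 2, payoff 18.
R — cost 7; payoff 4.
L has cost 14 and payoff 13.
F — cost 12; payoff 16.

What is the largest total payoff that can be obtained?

50

K + H + F: cost 8 + 2 + 12 = 22 ≤ 22, payoff 16 + 18 + 16 = 50.
P + K + H: cost 7 + 8 + 2 = 17 ≤ 22, payoff 14 + 16 + 18 = 48.
Best is K, H, and F with total payoff 50.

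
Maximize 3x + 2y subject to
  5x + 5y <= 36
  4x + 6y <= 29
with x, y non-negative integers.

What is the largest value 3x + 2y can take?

The continuous relaxation peaks at (7.2, 0) with value 21.60; rounding to a feasible lattice point costs some objective.
(x,y)=(7,0) is feasible, giving 21.
(x,y)=(6,0) is feasible, giving 18.
The best lattice point is (7,0), giving 21.

21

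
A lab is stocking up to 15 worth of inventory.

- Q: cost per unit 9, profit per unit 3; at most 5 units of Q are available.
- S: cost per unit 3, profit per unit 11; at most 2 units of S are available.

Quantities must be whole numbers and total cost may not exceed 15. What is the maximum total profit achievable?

2×S: cost 6 ≤ 15, profit 2·11 = 22.
1×Q and 2×S: cost 15 ≤ 15, profit 1·3 + 2·11 = 25.
Best is 25.

25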